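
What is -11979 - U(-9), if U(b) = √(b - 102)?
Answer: -11979 - I*√111 ≈ -11979.0 - 10.536*I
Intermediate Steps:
U(b) = √(-102 + b)
-11979 - U(-9) = -11979 - √(-102 - 9) = -11979 - √(-111) = -11979 - I*√111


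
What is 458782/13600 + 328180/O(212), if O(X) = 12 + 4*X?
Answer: 121445013/292400 ≈ 415.34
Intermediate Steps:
458782/13600 + 328180/O(212) = 458782/13600 + 328180/(12 + 4*212) = 458782*(1/13600) + 328180/(12 + 848) = 229391/6800 + 328180/860 = 229391/6800 + 328180*(1/860) = 229391/6800 + 16409/43 = 121445013/292400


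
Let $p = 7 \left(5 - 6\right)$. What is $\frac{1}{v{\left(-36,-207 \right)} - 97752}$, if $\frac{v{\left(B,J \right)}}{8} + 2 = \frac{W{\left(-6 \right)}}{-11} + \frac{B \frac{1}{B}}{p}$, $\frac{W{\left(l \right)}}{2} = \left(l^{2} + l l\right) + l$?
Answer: $- \frac{7}{685056} \approx -1.0218 \cdot 10^{-5}$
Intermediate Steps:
$p = -7$ ($p = 7 \left(-1\right) = -7$)
$W{\left(l \right)} = 2 l + 4 l^{2}$ ($W{\left(l \right)} = 2 \left(\left(l^{2} + l l\right) + l\right) = 2 \left(\left(l^{2} + l^{2}\right) + l\right) = 2 \left(2 l^{2} + l\right) = 2 \left(l + 2 l^{2}\right) = 2 l + 4 l^{2}$)
$v{\left(B,J \right)} = - \frac{792}{7}$ ($v{\left(B,J \right)} = -16 + 8 \left(\frac{2 \left(-6\right) \left(1 + 2 \left(-6\right)\right)}{-11} + \frac{B \frac{1}{B}}{-7}\right) = -16 + 8 \left(2 \left(-6\right) \left(1 - 12\right) \left(- \frac{1}{11}\right) + 1 \left(- \frac{1}{7}\right)\right) = -16 + 8 \left(2 \left(-6\right) \left(-11\right) \left(- \frac{1}{11}\right) - \frac{1}{7}\right) = -16 + 8 \left(132 \left(- \frac{1}{11}\right) - \frac{1}{7}\right) = -16 + 8 \left(-12 - \frac{1}{7}\right) = -16 + 8 \left(- \frac{85}{7}\right) = -16 - \frac{680}{7} = - \frac{792}{7}$)
$\frac{1}{v{\left(-36,-207 \right)} - 97752} = \frac{1}{- \frac{792}{7} - 97752} = \frac{1}{- \frac{685056}{7}} = - \frac{7}{685056}$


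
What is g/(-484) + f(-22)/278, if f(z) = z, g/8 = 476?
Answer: -133659/16819 ≈ -7.9469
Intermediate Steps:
g = 3808 (g = 8*476 = 3808)
g/(-484) + f(-22)/278 = 3808/(-484) - 22/278 = 3808*(-1/484) - 22*1/278 = -952/121 - 11/139 = -133659/16819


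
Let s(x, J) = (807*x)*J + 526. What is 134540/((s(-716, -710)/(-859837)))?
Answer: -5258294090/18647593 ≈ -281.98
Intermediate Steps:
s(x, J) = 526 + 807*J*x (s(x, J) = 807*J*x + 526 = 526 + 807*J*x)
134540/((s(-716, -710)/(-859837))) = 134540/(((526 + 807*(-710)*(-716))/(-859837))) = 134540/(((526 + 410246520)*(-1/859837))) = 134540/((410247046*(-1/859837))) = 134540/(-37295186/78167) = 134540*(-78167/37295186) = -5258294090/18647593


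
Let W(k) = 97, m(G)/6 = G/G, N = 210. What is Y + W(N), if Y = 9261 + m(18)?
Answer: 9364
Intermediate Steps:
m(G) = 6 (m(G) = 6*(G/G) = 6*1 = 6)
Y = 9267 (Y = 9261 + 6 = 9267)
Y + W(N) = 9267 + 97 = 9364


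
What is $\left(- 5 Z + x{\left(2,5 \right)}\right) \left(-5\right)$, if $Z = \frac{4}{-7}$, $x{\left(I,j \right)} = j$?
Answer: $- \frac{275}{7} \approx -39.286$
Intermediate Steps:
$Z = - \frac{4}{7}$ ($Z = 4 \left(- \frac{1}{7}\right) = - \frac{4}{7} \approx -0.57143$)
$\left(- 5 Z + x{\left(2,5 \right)}\right) \left(-5\right) = \left(\left(-5\right) \left(- \frac{4}{7}\right) + 5\right) \left(-5\right) = \left(\frac{20}{7} + 5\right) \left(-5\right) = \frac{55}{7} \left(-5\right) = - \frac{275}{7}$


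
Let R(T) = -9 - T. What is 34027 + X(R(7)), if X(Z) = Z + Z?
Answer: 33995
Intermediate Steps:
X(Z) = 2*Z
34027 + X(R(7)) = 34027 + 2*(-9 - 1*7) = 34027 + 2*(-9 - 7) = 34027 + 2*(-16) = 34027 - 32 = 33995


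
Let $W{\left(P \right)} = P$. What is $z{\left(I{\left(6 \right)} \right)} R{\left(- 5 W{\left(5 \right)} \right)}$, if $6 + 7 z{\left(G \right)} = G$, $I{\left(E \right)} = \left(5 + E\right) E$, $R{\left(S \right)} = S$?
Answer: $- \frac{1500}{7} \approx -214.29$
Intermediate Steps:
$I{\left(E \right)} = E \left(5 + E\right)$
$z{\left(G \right)} = - \frac{6}{7} + \frac{G}{7}$
$z{\left(I{\left(6 \right)} \right)} R{\left(- 5 W{\left(5 \right)} \right)} = \left(- \frac{6}{7} + \frac{6 \left(5 + 6\right)}{7}\right) \left(\left(-5\right) 5\right) = \left(- \frac{6}{7} + \frac{6 \cdot 11}{7}\right) \left(-25\right) = \left(- \frac{6}{7} + \frac{1}{7} \cdot 66\right) \left(-25\right) = \left(- \frac{6}{7} + \frac{66}{7}\right) \left(-25\right) = \frac{60}{7} \left(-25\right) = - \frac{1500}{7}$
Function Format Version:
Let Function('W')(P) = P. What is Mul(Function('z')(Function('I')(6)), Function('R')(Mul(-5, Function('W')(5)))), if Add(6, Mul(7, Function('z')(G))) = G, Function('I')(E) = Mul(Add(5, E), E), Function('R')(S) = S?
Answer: Rational(-1500, 7) ≈ -214.29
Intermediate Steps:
Function('I')(E) = Mul(E, Add(5, E))
Function('z')(G) = Add(Rational(-6, 7), Mul(Rational(1, 7), G))
Mul(Function('z')(Function('I')(6)), Function('R')(Mul(-5, Function('W')(5)))) = Mul(Add(Rational(-6, 7), Mul(Rational(1, 7), Mul(6, Add(5, 6)))), Mul(-5, 5)) = Mul(Add(Rational(-6, 7), Mul(Rational(1, 7), Mul(6, 11))), -25) = Mul(Add(Rational(-6, 7), Mul(Rational(1, 7), 66)), -25) = Mul(Add(Rational(-6, 7), Rational(66, 7)), -25) = Mul(Rational(60, 7), -25) = Rational(-1500, 7)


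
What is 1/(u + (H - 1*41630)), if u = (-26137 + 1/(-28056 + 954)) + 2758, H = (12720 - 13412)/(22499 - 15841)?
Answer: -90222558/5865287653643 ≈ -1.5382e-5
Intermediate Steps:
H = -346/3329 (H = -692/6658 = -692*1/6658 = -346/3329 ≈ -0.10394)
u = -633617659/27102 (u = (-26137 + 1/(-27102)) + 2758 = (-26137 - 1/27102) + 2758 = -708364975/27102 + 2758 = -633617659/27102 ≈ -23379.)
1/(u + (H - 1*41630)) = 1/(-633617659/27102 + (-346/3329 - 1*41630)) = 1/(-633617659/27102 + (-346/3329 - 41630)) = 1/(-633617659/27102 - 138586616/3329) = 1/(-5865287653643/90222558) = -90222558/5865287653643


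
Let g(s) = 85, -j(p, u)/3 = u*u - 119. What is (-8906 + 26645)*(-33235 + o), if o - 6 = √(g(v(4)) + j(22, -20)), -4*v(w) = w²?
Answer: -589449231 + 17739*I*√758 ≈ -5.8945e+8 + 4.8839e+5*I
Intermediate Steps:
j(p, u) = 357 - 3*u² (j(p, u) = -3*(u*u - 119) = -3*(u² - 119) = -3*(-119 + u²) = 357 - 3*u²)
v(w) = -w²/4
o = 6 + I*√758 (o = 6 + √(85 + (357 - 3*(-20)²)) = 6 + √(85 + (357 - 3*400)) = 6 + √(85 + (357 - 1200)) = 6 + √(85 - 843) = 6 + √(-758) = 6 + I*√758 ≈ 6.0 + 27.532*I)
(-8906 + 26645)*(-33235 + o) = (-8906 + 26645)*(-33235 + (6 + I*√758)) = 17739*(-33229 + I*√758) = -589449231 + 17739*I*√758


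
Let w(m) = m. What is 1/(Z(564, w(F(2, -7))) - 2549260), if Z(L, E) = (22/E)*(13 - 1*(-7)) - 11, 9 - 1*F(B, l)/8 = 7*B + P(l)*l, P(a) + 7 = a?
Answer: -103/262574968 ≈ -3.9227e-7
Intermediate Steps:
P(a) = -7 + a
F(B, l) = 72 - 56*B - 8*l*(-7 + l) (F(B, l) = 72 - 8*(7*B + (-7 + l)*l) = 72 - 8*(7*B + l*(-7 + l)) = 72 + (-56*B - 8*l*(-7 + l)) = 72 - 56*B - 8*l*(-7 + l))
Z(L, E) = -11 + 440/E (Z(L, E) = (22/E)*(13 + 7) - 11 = (22/E)*20 - 11 = 440/E - 11 = -11 + 440/E)
1/(Z(564, w(F(2, -7))) - 2549260) = 1/((-11 + 440/(72 - 56*2 - 8*(-7)*(-7 - 7))) - 2549260) = 1/((-11 + 440/(72 - 112 - 8*(-7)*(-14))) - 2549260) = 1/((-11 + 440/(72 - 112 - 784)) - 2549260) = 1/((-11 + 440/(-824)) - 2549260) = 1/((-11 + 440*(-1/824)) - 2549260) = 1/((-11 - 55/103) - 2549260) = 1/(-1188/103 - 2549260) = 1/(-262574968/103) = -103/262574968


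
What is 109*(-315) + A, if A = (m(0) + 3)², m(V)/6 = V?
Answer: -34326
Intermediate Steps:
m(V) = 6*V
A = 9 (A = (6*0 + 3)² = (0 + 3)² = 3² = 9)
109*(-315) + A = 109*(-315) + 9 = -34335 + 9 = -34326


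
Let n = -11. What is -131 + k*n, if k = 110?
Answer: -1341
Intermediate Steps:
-131 + k*n = -131 + 110*(-11) = -131 - 1210 = -1341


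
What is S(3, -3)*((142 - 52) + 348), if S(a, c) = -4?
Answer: -1752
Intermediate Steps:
S(3, -3)*((142 - 52) + 348) = -4*((142 - 52) + 348) = -4*(90 + 348) = -4*438 = -1752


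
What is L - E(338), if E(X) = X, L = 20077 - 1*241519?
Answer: -221780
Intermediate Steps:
L = -221442 (L = 20077 - 241519 = -221442)
L - E(338) = -221442 - 1*338 = -221442 - 338 = -221780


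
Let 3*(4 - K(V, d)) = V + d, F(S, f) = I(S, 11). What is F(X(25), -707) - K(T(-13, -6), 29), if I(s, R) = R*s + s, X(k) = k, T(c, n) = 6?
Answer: 923/3 ≈ 307.67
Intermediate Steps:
I(s, R) = s + R*s
F(S, f) = 12*S (F(S, f) = S*(1 + 11) = S*12 = 12*S)
K(V, d) = 4 - V/3 - d/3 (K(V, d) = 4 - (V + d)/3 = 4 + (-V/3 - d/3) = 4 - V/3 - d/3)
F(X(25), -707) - K(T(-13, -6), 29) = 12*25 - (4 - ⅓*6 - ⅓*29) = 300 - (4 - 2 - 29/3) = 300 - 1*(-23/3) = 300 + 23/3 = 923/3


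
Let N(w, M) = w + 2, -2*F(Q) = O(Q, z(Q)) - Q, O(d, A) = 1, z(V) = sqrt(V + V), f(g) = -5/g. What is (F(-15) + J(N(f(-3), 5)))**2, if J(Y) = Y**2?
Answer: 2401/81 ≈ 29.642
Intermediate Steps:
z(V) = sqrt(2)*sqrt(V) (z(V) = sqrt(2*V) = sqrt(2)*sqrt(V))
F(Q) = -1/2 + Q/2 (F(Q) = -(1 - Q)/2 = -1/2 + Q/2)
N(w, M) = 2 + w
(F(-15) + J(N(f(-3), 5)))**2 = ((-1/2 + (1/2)*(-15)) + (2 - 5/(-3))**2)**2 = ((-1/2 - 15/2) + (2 - 5*(-1/3))**2)**2 = (-8 + (2 + 5/3)**2)**2 = (-8 + (11/3)**2)**2 = (-8 + 121/9)**2 = (49/9)**2 = 2401/81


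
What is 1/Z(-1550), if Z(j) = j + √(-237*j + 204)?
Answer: -775/1017473 - √367554/2034946 ≈ -0.0010596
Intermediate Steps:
Z(j) = j + √(204 - 237*j)
1/Z(-1550) = 1/(-1550 + √(204 - 237*(-1550))) = 1/(-1550 + √(204 + 367350)) = 1/(-1550 + √367554)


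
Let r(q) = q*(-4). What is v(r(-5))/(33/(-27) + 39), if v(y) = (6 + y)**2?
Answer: 1521/85 ≈ 17.894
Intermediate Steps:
r(q) = -4*q
v(r(-5))/(33/(-27) + 39) = (6 - 4*(-5))**2/(33/(-27) + 39) = (6 + 20)**2/(33*(-1/27) + 39) = 26**2/(-11/9 + 39) = 676/(340/9) = (9/340)*676 = 1521/85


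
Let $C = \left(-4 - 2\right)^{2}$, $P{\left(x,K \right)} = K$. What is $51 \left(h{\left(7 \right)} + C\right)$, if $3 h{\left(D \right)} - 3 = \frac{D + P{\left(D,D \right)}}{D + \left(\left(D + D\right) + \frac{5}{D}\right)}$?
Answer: $\frac{144245}{76} \approx 1898.0$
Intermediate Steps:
$C = 36$ ($C = \left(-6\right)^{2} = 36$)
$h{\left(D \right)} = 1 + \frac{2 D}{3 \left(3 D + \frac{5}{D}\right)}$ ($h{\left(D \right)} = 1 + \frac{\left(D + D\right) \frac{1}{D + \left(\left(D + D\right) + \frac{5}{D}\right)}}{3} = 1 + \frac{2 D \frac{1}{D + \left(2 D + \frac{5}{D}\right)}}{3} = 1 + \frac{2 D \frac{1}{3 D + \frac{5}{D}}}{3} = 1 + \frac{2 D}{3 \left(3 D + \frac{5}{D}\right)}$)
$51 \left(h{\left(7 \right)} + C\right) = 51 \left(\frac{15 + 11 \cdot 7^{2}}{3 \left(5 + 3 \cdot 7^{2}\right)} + 36\right) = 51 \left(\frac{15 + 11 \cdot 49}{3 \left(5 + 3 \cdot 49\right)} + 36\right) = 51 \left(\frac{15 + 539}{3 \left(5 + 147\right)} + 36\right) = 51 \left(\frac{1}{3} \cdot \frac{1}{152} \cdot 554 + 36\right) = 51 \left(\frac{277}{228} + 36\right) = 51 \cdot \frac{8485}{228} = \frac{144245}{76}$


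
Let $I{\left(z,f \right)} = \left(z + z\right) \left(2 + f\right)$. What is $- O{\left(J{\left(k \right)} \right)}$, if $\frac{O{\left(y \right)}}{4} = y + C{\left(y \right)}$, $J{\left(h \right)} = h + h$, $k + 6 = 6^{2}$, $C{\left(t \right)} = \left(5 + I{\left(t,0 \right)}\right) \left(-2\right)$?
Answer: $1720$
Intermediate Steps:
$I{\left(z,f \right)} = 2 z \left(2 + f\right)$
$C{\left(t \right)} = -10 - 8 t$ ($C{\left(t \right)} = \left(5 + 2 t \left(2 + 0\right)\right) \left(-2\right) = \left(5 + 2 t 2\right) \left(-2\right) = \left(5 + 4 t\right) \left(-2\right) = -10 - 8 t$)
$k = 30$ ($k = -6 + 6^{2} = -6 + 36 = 30$)
$J{\left(h \right)} = 2 h$
$O{\left(y \right)} = -40 - 28 y$ ($O{\left(y \right)} = 4 \left(y - \left(10 + 8 y\right)\right) = 4 \left(-10 - 7 y\right) = -40 - 28 y$)
$- O{\left(J{\left(k \right)} \right)} = - (-40 - 28 \cdot 2 \cdot 30) = - (-40 - 1680) = \left(-1\right) \left(-1720\right) = 1720$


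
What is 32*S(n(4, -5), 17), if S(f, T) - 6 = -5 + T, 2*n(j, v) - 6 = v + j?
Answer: 576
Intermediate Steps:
n(j, v) = 3 + j/2 + v/2 (n(j, v) = 3 + (v + j)/2 = 3 + (j + v)/2 = 3 + (j/2 + v/2) = 3 + j/2 + v/2)
S(f, T) = 1 + T (S(f, T) = 6 + (-5 + T) = 1 + T)
32*S(n(4, -5), 17) = 32*(1 + 17) = 32*18 = 576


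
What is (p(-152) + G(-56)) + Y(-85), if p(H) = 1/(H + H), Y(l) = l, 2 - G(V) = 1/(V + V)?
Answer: -44153/532 ≈ -82.994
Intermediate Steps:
G(V) = 2 - 1/(2*V) (G(V) = 2 - 1/(V + V) = 2 - 1/(2*V))
p(H) = 1/(2*H)
(p(-152) + G(-56)) + Y(-85) = ((1/2)/(-152) + (2 - 1/2/(-56))) - 85 = ((1/2)*(-1/152) + (2 - 1/2*(-1/56))) - 85 = (-1/304 + (2 + 1/112)) - 85 = (-1/304 + 225/112) - 85 = 1067/532 - 85 = -44153/532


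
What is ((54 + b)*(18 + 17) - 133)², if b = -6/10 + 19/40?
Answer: 196588441/64 ≈ 3.0717e+6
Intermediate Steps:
b = -⅛ (b = -6*⅒ + 19*(1/40) = -⅗ + 19/40 = -⅛ ≈ -0.12500)
((54 + b)*(18 + 17) - 133)² = ((54 - ⅛)*(18 + 17) - 133)² = ((431/8)*35 - 133)² = (15085/8 - 133)² = (14021/8)² = 196588441/64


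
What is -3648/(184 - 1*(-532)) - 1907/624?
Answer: -910441/111696 ≈ -8.1511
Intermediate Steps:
-3648/(184 - 1*(-532)) - 1907/624 = -3648/(184 + 532) - 1907*1/624 = -3648/716 - 1907/624 = -3648*1/716 - 1907/624 = -912/179 - 1907/624 = -910441/111696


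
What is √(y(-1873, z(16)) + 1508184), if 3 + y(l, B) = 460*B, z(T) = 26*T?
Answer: √1699541 ≈ 1303.7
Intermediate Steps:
y(l, B) = -3 + 460*B
√(y(-1873, z(16)) + 1508184) = √((-3 + 460*(26*16)) + 1508184) = √((-3 + 460*416) + 1508184) = √((-3 + 191360) + 1508184) = √(191357 + 1508184) = √1699541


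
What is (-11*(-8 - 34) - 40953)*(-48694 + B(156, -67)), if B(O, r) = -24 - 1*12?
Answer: 1973126430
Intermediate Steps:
B(O, r) = -36 (B(O, r) = -24 - 12 = -36)
(-11*(-8 - 34) - 40953)*(-48694 + B(156, -67)) = (-11*(-8 - 34) - 40953)*(-48694 - 36) = (-11*(-42) - 40953)*(-48730) = (462 - 40953)*(-48730) = -40491*(-48730) = 1973126430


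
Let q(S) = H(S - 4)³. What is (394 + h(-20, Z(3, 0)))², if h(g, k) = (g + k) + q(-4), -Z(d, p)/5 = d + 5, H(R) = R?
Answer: 31684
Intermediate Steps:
Z(d, p) = -25 - 5*d (Z(d, p) = -5*(d + 5) = -5*(5 + d) = -25 - 5*d)
q(S) = (-4 + S)³ (q(S) = (S - 4)³ = (-4 + S)³)
h(g, k) = -512 + g + k (h(g, k) = (g + k) + (-4 - 4)³ = (g + k) + (-8)³ = (g + k) - 512 = -512 + g + k)
(394 + h(-20, Z(3, 0)))² = (394 + (-512 - 20 + (-25 - 5*3)))² = (394 + (-512 - 20 + (-25 - 15)))² = (394 + (-512 - 20 - 40))² = (394 - 572)² = (-178)² = 31684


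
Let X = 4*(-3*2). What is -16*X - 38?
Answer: 346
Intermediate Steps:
X = -24 (X = 4*(-6) = -24)
-16*X - 38 = -16*(-24) - 38 = 384 - 38 = 346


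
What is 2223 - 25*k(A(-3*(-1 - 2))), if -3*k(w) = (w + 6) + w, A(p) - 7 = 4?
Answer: 7369/3 ≈ 2456.3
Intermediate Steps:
A(p) = 11 (A(p) = 7 + 4 = 11)
k(w) = -2 - 2*w/3 (k(w) = -((w + 6) + w)/3 = -((6 + w) + w)/3 = -(6 + 2*w)/3 = -2 - 2*w/3)
2223 - 25*k(A(-3*(-1 - 2))) = 2223 - 25*(-2 - ⅔*11) = 2223 - 25*(-2 - 22/3) = 2223 - 25*(-28)/3 = 2223 - 1*(-700/3) = 2223 + 700/3 = 7369/3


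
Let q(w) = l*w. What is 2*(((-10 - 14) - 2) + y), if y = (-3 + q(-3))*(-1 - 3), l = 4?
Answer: 68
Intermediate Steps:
q(w) = 4*w
y = 60 (y = (-3 + 4*(-3))*(-1 - 3) = (-3 - 12)*(-4) = -15*(-4) = 60)
2*(((-10 - 14) - 2) + y) = 2*(((-10 - 14) - 2) + 60) = 2*((-24 - 2) + 60) = 2*(-26 + 60) = 2*34 = 68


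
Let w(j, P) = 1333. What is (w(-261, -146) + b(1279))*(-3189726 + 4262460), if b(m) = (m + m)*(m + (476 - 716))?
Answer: 2852501615730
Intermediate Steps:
b(m) = 2*m*(-240 + m) (b(m) = (2*m)*(m - 240) = (2*m)*(-240 + m) = 2*m*(-240 + m))
(w(-261, -146) + b(1279))*(-3189726 + 4262460) = (1333 + 2*1279*(-240 + 1279))*(-3189726 + 4262460) = (1333 + 2*1279*1039)*1072734 = (1333 + 2657762)*1072734 = 2659095*1072734 = 2852501615730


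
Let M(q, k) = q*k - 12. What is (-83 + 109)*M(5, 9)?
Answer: 858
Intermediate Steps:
M(q, k) = -12 + k*q (M(q, k) = k*q - 12 = -12 + k*q)
(-83 + 109)*M(5, 9) = (-83 + 109)*(-12 + 9*5) = 26*(-12 + 45) = 26*33 = 858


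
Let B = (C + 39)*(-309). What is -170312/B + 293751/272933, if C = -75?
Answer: -10804019743/759026673 ≈ -14.234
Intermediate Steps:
B = 11124 (B = (-75 + 39)*(-309) = -36*(-309) = 11124)
-170312/B + 293751/272933 = -170312/11124 + 293751/272933 = -170312*1/11124 + 293751*(1/272933) = -42578/2781 + 293751/272933 = -10804019743/759026673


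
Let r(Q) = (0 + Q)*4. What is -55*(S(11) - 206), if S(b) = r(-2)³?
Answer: 39490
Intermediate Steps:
r(Q) = 4*Q (r(Q) = Q*4 = 4*Q)
S(b) = -512 (S(b) = (4*(-2))³ = (-8)³ = -512)
-55*(S(11) - 206) = -55*(-512 - 206) = -55*(-718) = 39490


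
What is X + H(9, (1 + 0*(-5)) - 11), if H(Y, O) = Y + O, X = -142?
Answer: -143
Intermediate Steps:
H(Y, O) = O + Y
X + H(9, (1 + 0*(-5)) - 11) = -142 + (((1 + 0*(-5)) - 11) + 9) = -142 + (((1 + 0) - 11) + 9) = -142 + ((1 - 11) + 9) = -142 + (-10 + 9) = -142 - 1 = -143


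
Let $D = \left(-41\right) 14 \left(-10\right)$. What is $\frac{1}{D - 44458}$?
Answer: $- \frac{1}{38718} \approx -2.5828 \cdot 10^{-5}$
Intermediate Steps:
$D = 5740$ ($D = \left(-574\right) \left(-10\right) = 5740$)
$\frac{1}{D - 44458} = \frac{1}{5740 - 44458} = \frac{1}{-38718} = - \frac{1}{38718}$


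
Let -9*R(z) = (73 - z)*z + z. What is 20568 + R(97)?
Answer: 187343/9 ≈ 20816.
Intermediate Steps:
R(z) = -z/9 - z*(73 - z)/9 (R(z) = -((73 - z)*z + z)/9 = -(z*(73 - z) + z)/9 = -(z + z*(73 - z))/9 = -z/9 - z*(73 - z)/9)
20568 + R(97) = 20568 + (1/9)*97*(-74 + 97) = 20568 + (1/9)*97*23 = 20568 + 2231/9 = 187343/9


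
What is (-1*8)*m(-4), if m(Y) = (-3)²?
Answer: -72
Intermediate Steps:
m(Y) = 9
(-1*8)*m(-4) = -1*8*9 = -8*9 = -72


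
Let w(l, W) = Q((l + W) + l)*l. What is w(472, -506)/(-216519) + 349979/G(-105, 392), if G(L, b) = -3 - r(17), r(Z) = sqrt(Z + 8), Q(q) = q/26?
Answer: -328367722419/7505992 ≈ -43747.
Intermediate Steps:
Q(q) = q/26 (Q(q) = q*(1/26) = q/26)
r(Z) = sqrt(8 + Z)
w(l, W) = l*(l/13 + W/26) (w(l, W) = (((l + W) + l)/26)*l = (((W + l) + l)/26)*l = ((W + 2*l)/26)*l = (l/13 + W/26)*l = l*(l/13 + W/26))
G(L, b) = -8 (G(L, b) = -3 - sqrt(8 + 17) = -3 - sqrt(25) = -3 - 1*5 = -3 - 5 = -8)
w(472, -506)/(-216519) + 349979/G(-105, 392) = ((1/26)*472*(-506 + 2*472))/(-216519) + 349979/(-8) = ((1/26)*472*(-506 + 944))*(-1/216519) + 349979*(-1/8) = ((1/26)*472*438)*(-1/216519) - 349979/8 = (103368/13)*(-1/216519) - 349979/8 = -34456/938249 - 349979/8 = -328367722419/7505992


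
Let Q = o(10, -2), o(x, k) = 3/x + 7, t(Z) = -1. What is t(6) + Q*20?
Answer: 145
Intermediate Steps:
o(x, k) = 7 + 3/x
Q = 73/10 (Q = 7 + 3/10 = 73/10 ≈ 7.3000)
t(6) + Q*20 = -1 + (73/10)*20 = -1 + 146 = 145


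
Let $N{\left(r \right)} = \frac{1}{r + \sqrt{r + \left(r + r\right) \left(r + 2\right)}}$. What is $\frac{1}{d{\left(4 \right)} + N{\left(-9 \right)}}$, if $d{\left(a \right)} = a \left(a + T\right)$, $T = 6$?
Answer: $\frac{1449}{58319} - \frac{3 \sqrt{13}}{58319} \approx 0.024661$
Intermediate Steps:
$d{\left(a \right)} = a \left(6 + a\right)$ ($d{\left(a \right)} = a \left(a + 6\right) = a \left(6 + a\right)$)
$N{\left(r \right)} = \frac{1}{r + \sqrt{r + 2 r \left(2 + r\right)}}$
$\frac{1}{d{\left(4 \right)} + N{\left(-9 \right)}} = \frac{1}{4 \left(6 + 4\right) + \frac{1}{-9 + \sqrt{- 9 \left(5 + 2 \left(-9\right)\right)}}} = \frac{1}{4 \cdot 10 + \frac{1}{-9 + \sqrt{- 9 \left(5 - 18\right)}}} = \frac{1}{40 + \frac{1}{-9 + \sqrt{\left(-9\right) \left(-13\right)}}} = \frac{1}{40 + \frac{1}{-9 + \sqrt{117}}} = \frac{1}{40 + \frac{1}{-9 + 3 \sqrt{13}}}$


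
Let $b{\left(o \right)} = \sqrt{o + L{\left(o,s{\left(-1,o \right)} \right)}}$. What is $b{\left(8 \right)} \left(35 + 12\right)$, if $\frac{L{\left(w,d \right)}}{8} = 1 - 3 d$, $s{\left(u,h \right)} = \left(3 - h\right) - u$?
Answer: $188 \sqrt{7} \approx 497.4$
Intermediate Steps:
$s{\left(u,h \right)} = 3 - h - u$
$L{\left(w,d \right)} = 8 - 24 d$ ($L{\left(w,d \right)} = 8 \left(1 - 3 d\right) = 8 - 24 d$)
$b{\left(o \right)} = \sqrt{-88 + 25 o}$ ($b{\left(o \right)} = \sqrt{o - \left(-8 + 24 \left(3 - o - -1\right)\right)} = \sqrt{o - \left(-8 + 24 \left(3 - o + 1\right)\right)} = \sqrt{o - \left(-8 + 24 \left(4 - o\right)\right)} = \sqrt{o + \left(8 + \left(-96 + 24 o\right)\right)} = \sqrt{o + \left(-88 + 24 o\right)} = \sqrt{-88 + 25 o}$)
$b{\left(8 \right)} \left(35 + 12\right) = \sqrt{-88 + 25 \cdot 8} \left(35 + 12\right) = \sqrt{-88 + 200} \cdot 47 = \sqrt{112} \cdot 47 = 4 \sqrt{7} \cdot 47 = 188 \sqrt{7}$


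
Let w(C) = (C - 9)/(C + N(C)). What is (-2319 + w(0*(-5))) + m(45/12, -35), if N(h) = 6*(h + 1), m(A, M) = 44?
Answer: -4553/2 ≈ -2276.5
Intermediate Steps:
N(h) = 6 + 6*h (N(h) = 6*(1 + h) = 6 + 6*h)
w(C) = (-9 + C)/(6 + 7*C) (w(C) = (C - 9)/(C + (6 + 6*C)) = (-9 + C)/(6 + 7*C))
(-2319 + w(0*(-5))) + m(45/12, -35) = (-2319 + (-9 + 0*(-5))/(6 + 7*(0*(-5)))) + 44 = (-2319 + (-9 + 0)/(6 + 7*0)) + 44 = (-2319 - 9/(6 + 0)) + 44 = (-2319 - 9/6) + 44 = (-2319 + (⅙)*(-9)) + 44 = (-2319 - 3/2) + 44 = -4641/2 + 44 = -4553/2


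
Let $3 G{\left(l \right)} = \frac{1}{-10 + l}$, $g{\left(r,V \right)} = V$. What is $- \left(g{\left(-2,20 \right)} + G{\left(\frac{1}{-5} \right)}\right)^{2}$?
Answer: $- \frac{9333025}{23409} \approx -398.69$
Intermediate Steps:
$G{\left(l \right)} = \frac{1}{3 \left(-10 + l\right)}$
$- \left(g{\left(-2,20 \right)} + G{\left(\frac{1}{-5} \right)}\right)^{2} = - \left(20 + \frac{1}{3 \left(-10 + \frac{1}{-5}\right)}\right)^{2} = - \left(20 + \frac{1}{3 \left(-10 - \frac{1}{5}\right)}\right)^{2} = - \left(20 + \frac{1}{3 \left(- \frac{51}{5}\right)}\right)^{2} = - \left(20 + \frac{1}{3} \left(- \frac{5}{51}\right)\right)^{2} = - \left(20 - \frac{5}{153}\right)^{2} = - \left(\frac{3055}{153}\right)^{2} = \left(-1\right) \frac{9333025}{23409} = - \frac{9333025}{23409}$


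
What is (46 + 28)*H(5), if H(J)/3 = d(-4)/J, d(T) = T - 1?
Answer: -222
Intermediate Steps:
d(T) = -1 + T
H(J) = -15/J (H(J) = 3*((-1 - 4)/J) = 3*(-5/J) = -15/J)
(46 + 28)*H(5) = (46 + 28)*(-15/5) = 74*(-15*⅕) = 74*(-3) = -222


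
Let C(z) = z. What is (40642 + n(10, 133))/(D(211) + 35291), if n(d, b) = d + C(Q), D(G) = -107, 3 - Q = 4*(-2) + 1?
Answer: 6777/5864 ≈ 1.1557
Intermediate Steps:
Q = 10 (Q = 3 - (4*(-2) + 1) = 3 - (-8 + 1) = 3 - 1*(-7) = 3 + 7 = 10)
n(d, b) = 10 + d (n(d, b) = d + 10 = 10 + d)
(40642 + n(10, 133))/(D(211) + 35291) = (40642 + (10 + 10))/(-107 + 35291) = (40642 + 20)/35184 = 40662*(1/35184) = 6777/5864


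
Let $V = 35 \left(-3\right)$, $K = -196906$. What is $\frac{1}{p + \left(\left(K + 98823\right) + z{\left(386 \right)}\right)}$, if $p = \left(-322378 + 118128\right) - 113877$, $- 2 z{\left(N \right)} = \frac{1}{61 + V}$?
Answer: $- \frac{88}{36626479} \approx -2.4026 \cdot 10^{-6}$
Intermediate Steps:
$V = -105$
$z{\left(N \right)} = \frac{1}{88}$ ($z{\left(N \right)} = - \frac{1}{2 \left(61 - 105\right)} = - \frac{1}{2 \left(-44\right)} = \left(- \frac{1}{2}\right) \left(- \frac{1}{44}\right) = \frac{1}{88}$)
$p = -318127$ ($p = -204250 - 113877 = -318127$)
$\frac{1}{p + \left(\left(K + 98823\right) + z{\left(386 \right)}\right)} = \frac{1}{-318127 + \left(\left(-196906 + 98823\right) + \frac{1}{88}\right)} = \frac{1}{-318127 + \left(-98083 + \frac{1}{88}\right)} = \frac{1}{-318127 - \frac{8631303}{88}} = \frac{1}{- \frac{36626479}{88}} = - \frac{88}{36626479}$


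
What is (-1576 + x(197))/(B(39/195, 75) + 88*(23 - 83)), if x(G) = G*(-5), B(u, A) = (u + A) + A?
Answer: 985/1973 ≈ 0.49924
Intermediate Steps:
B(u, A) = u + 2*A (B(u, A) = (A + u) + A = u + 2*A)
x(G) = -5*G
(-1576 + x(197))/(B(39/195, 75) + 88*(23 - 83)) = (-1576 - 5*197)/((39/195 + 2*75) + 88*(23 - 83)) = (-1576 - 985)/((39*(1/195) + 150) + 88*(-60)) = -2561/((⅕ + 150) - 5280) = -2561/(751/5 - 5280) = -2561/(-25649/5) = -2561*(-5/25649) = 985/1973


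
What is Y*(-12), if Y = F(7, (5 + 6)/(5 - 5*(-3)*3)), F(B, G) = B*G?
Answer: -462/25 ≈ -18.480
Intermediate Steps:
Y = 77/50 (Y = 7*((5 + 6)/(5 - 5*(-3)*3)) = 7*(11/(5 + 15*3)) = 7*(11/(5 + 45)) = 7*(11/50) = 77/50 ≈ 1.5400)
Y*(-12) = (77/50)*(-12) = -462/25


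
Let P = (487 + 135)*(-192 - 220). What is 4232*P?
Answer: -1084509248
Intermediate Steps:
P = -256264 (P = 622*(-412) = -256264)
4232*P = 4232*(-256264) = -1084509248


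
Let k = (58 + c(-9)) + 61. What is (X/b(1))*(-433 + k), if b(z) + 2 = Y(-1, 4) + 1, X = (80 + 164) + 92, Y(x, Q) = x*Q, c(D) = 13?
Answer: 101136/5 ≈ 20227.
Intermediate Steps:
Y(x, Q) = Q*x
X = 336 (X = 244 + 92 = 336)
b(z) = -5 (b(z) = -2 + (4*(-1) + 1) = -2 + (-4 + 1) = -2 - 3 = -5)
k = 132 (k = (58 + 13) + 61 = 71 + 61 = 132)
(X/b(1))*(-433 + k) = (336/(-5))*(-433 + 132) = (336*(-1/5))*(-301) = -336/5*(-301) = 101136/5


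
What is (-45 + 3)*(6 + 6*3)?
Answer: -1008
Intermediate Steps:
(-45 + 3)*(6 + 6*3) = -42*(6 + 18) = -42*24 = -1008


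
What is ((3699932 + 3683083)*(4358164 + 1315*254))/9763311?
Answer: 11547463674870/3254437 ≈ 3.5482e+6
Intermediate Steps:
((3699932 + 3683083)*(4358164 + 1315*254))/9763311 = (7383015*(4358164 + 334010))*(1/9763311) = (7383015*4692174)*(1/9763311) = 34642391024610*(1/9763311) = 11547463674870/3254437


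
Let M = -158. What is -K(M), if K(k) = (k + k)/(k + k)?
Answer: -1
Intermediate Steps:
K(k) = 1 (K(k) = (2*k)/((2*k)) = (2*k)*(1/(2*k)) = 1)
-K(M) = -1*1 = -1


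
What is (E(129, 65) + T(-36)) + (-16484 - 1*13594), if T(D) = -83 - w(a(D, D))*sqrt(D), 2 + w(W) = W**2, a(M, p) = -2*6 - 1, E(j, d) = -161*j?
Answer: -50930 - 1002*I ≈ -50930.0 - 1002.0*I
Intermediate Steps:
a(M, p) = -13 (a(M, p) = -12 - 1 = -13)
w(W) = -2 + W**2
T(D) = -83 - 167*sqrt(D) (T(D) = -83 - (-2 + (-13)**2)*sqrt(D) = -83 - (-2 + 169)*sqrt(D) = -83 - 167*sqrt(D))
(E(129, 65) + T(-36)) + (-16484 - 1*13594) = (-161*129 + (-83 - 1002*I)) + (-16484 - 1*13594) = (-20769 + (-83 - 1002*I)) + (-16484 - 13594) = (-20769 + (-83 - 1002*I)) - 30078 = (-20852 - 1002*I) - 30078 = -50930 - 1002*I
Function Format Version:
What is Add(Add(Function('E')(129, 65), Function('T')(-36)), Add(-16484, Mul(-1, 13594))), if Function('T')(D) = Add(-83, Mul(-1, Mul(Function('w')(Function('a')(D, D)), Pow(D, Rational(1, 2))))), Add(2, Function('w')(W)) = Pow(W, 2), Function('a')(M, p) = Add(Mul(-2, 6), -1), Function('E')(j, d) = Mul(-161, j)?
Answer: Add(-50930, Mul(-1002, I)) ≈ Add(-50930., Mul(-1002.0, I))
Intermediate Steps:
Function('a')(M, p) = -13 (Function('a')(M, p) = Add(-12, -1) = -13)
Function('w')(W) = Add(-2, Pow(W, 2))
Function('T')(D) = Add(-83, Mul(-167, Pow(D, Rational(1, 2)))) (Function('T')(D) = Add(-83, Mul(-1, Mul(Add(-2, Pow(-13, 2)), Pow(D, Rational(1, 2))))) = Add(-83, Mul(-1, Mul(Add(-2, 169), Pow(D, Rational(1, 2))))) = Add(-83, Mul(-1, Mul(167, Pow(D, Rational(1, 2))))) = Add(-83, Mul(-167, Pow(D, Rational(1, 2)))))
Add(Add(Function('E')(129, 65), Function('T')(-36)), Add(-16484, Mul(-1, 13594))) = Add(Add(Mul(-161, 129), Add(-83, Mul(-167, Pow(-36, Rational(1, 2))))), Add(-16484, Mul(-1, 13594))) = Add(Add(-20769, Add(-83, Mul(-167, Mul(6, I)))), Add(-16484, -13594)) = Add(Add(-20769, Add(-83, Mul(-1002, I))), -30078) = Add(Add(-20852, Mul(-1002, I)), -30078) = Add(-50930, Mul(-1002, I))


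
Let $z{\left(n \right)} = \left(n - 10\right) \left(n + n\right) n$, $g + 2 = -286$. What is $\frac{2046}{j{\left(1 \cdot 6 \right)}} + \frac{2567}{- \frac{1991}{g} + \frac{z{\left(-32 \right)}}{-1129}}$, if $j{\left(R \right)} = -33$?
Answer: $- \frac{840602530}{27020447} \approx -31.11$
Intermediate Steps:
$g = -288$ ($g = -2 - 286 = -288$)
$z{\left(n \right)} = 2 n^{2} \left(-10 + n\right)$ ($z{\left(n \right)} = \left(-10 + n\right) 2 n n = 2 n \left(-10 + n\right) n = 2 n^{2} \left(-10 + n\right)$)
$\frac{2046}{j{\left(1 \cdot 6 \right)}} + \frac{2567}{- \frac{1991}{g} + \frac{z{\left(-32 \right)}}{-1129}} = \frac{2046}{-33} + \frac{2567}{- \frac{1991}{-288} + \frac{2 \left(-32\right)^{2} \left(-10 - 32\right)}{-1129}} = 2046 \left(- \frac{1}{33}\right) + \frac{2567}{\left(-1991\right) \left(- \frac{1}{288}\right) + 2 \cdot 1024 \left(-42\right) \left(- \frac{1}{1129}\right)} = -62 + \frac{2567}{\frac{1991}{288} - - \frac{86016}{1129}} = -62 + \frac{2567}{\frac{1991}{288} + \frac{86016}{1129}} = -62 + \frac{2567}{\frac{27020447}{325152}} = -62 + 2567 \cdot \frac{325152}{27020447} = -62 + \frac{834665184}{27020447} = - \frac{840602530}{27020447}$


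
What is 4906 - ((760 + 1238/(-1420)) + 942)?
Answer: 2275459/710 ≈ 3204.9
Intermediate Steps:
4906 - ((760 + 1238/(-1420)) + 942) = 4906 - ((760 + 1238*(-1/1420)) + 942) = 4906 - ((760 - 619/710) + 942) = 4906 - (538981/710 + 942) = 4906 - 1*1207801/710 = 4906 - 1207801/710 = 2275459/710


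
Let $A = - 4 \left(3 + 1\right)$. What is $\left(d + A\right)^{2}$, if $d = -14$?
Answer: $900$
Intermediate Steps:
$A = -16$ ($A = \left(-4\right) 4 = -16$)
$\left(d + A\right)^{2} = \left(-14 - 16\right)^{2} = \left(-30\right)^{2} = 900$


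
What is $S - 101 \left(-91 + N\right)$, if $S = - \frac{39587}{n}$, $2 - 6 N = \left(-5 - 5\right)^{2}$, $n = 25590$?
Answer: $\frac{92457691}{8530} \approx 10839.0$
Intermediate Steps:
$N = - \frac{49}{3}$ ($N = \frac{1}{3} - \frac{\left(-5 - 5\right)^{2}}{6} = \frac{1}{3} - \frac{\left(-10\right)^{2}}{6} = \frac{1}{3} - \frac{50}{3} = - \frac{49}{3} \approx -16.333$)
$S = - \frac{39587}{25590} \approx -1.547$
$S - 101 \left(-91 + N\right) = - \frac{39587}{25590} - 101 \left(-91 - \frac{49}{3}\right) = - \frac{39587}{25590} - - \frac{32522}{3} = - \frac{39587}{25590} + \frac{32522}{3} = \frac{92457691}{8530}$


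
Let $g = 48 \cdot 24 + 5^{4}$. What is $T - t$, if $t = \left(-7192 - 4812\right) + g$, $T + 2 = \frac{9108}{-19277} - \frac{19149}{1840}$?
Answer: $\frac{362291584007}{35469680} \approx 10214.0$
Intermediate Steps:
$g = 1777$ ($g = 1152 + 625 = 1777$)
$T = - \frac{456833353}{35469680}$ ($T = -2 + \left(\frac{9108}{-19277} - \frac{19149}{1840}\right) = -2 + \left(9108 \left(- \frac{1}{19277}\right) - \frac{19149}{1840}\right) = -2 - \frac{385893993}{35469680} = - \frac{456833353}{35469680} \approx -12.88$)
$t = -10227$ ($t = \left(-7192 - 4812\right) + 1777 = -12004 + 1777 = -10227$)
$T - t = - \frac{456833353}{35469680} - -10227 = - \frac{456833353}{35469680} + 10227 = \frac{362291584007}{35469680}$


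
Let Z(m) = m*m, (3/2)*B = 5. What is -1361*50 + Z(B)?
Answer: -612350/9 ≈ -68039.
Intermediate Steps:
B = 10/3 (B = (⅔)*5 = 10/3 ≈ 3.3333)
Z(m) = m²
-1361*50 + Z(B) = -1361*50 + (10/3)² = -68050 + 100/9 = -612350/9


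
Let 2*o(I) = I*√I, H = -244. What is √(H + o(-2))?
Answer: √(-244 - I*√2) ≈ 0.04527 - 15.621*I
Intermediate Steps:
o(I) = I^(3/2)/2 (o(I) = (I*√I)/2 = I^(3/2)/2)
√(H + o(-2)) = √(-244 + (-2)^(3/2)/2) = √(-244 + (-2*I*√2)/2) = √(-244 - I*√2)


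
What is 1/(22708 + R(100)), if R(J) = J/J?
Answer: 1/22709 ≈ 4.4035e-5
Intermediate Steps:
R(J) = 1
1/(22708 + R(100)) = 1/(22708 + 1) = 1/22709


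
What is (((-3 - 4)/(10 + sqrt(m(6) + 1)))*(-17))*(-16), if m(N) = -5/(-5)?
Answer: -1360/7 + 136*sqrt(2)/7 ≈ -166.81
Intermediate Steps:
m(N) = 1 (m(N) = -5*(-1/5) = 1)
(((-3 - 4)/(10 + sqrt(m(6) + 1)))*(-17))*(-16) = (((-3 - 4)/(10 + sqrt(1 + 1)))*(-17))*(-16) = (-7/(10 + sqrt(2))*(-17))*(-16) = (119/(10 + sqrt(2)))*(-16) = -1904/(10 + sqrt(2))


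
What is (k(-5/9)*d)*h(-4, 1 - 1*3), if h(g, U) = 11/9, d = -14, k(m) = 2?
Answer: -308/9 ≈ -34.222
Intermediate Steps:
h(g, U) = 11/9 (h(g, U) = 11*(⅑) = 11/9)
(k(-5/9)*d)*h(-4, 1 - 1*3) = (2*(-14))*(11/9) = -28*11/9 = -308/9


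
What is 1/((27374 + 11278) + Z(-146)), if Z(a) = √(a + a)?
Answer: 9663/373494349 - I*√73/746988698 ≈ 2.5872e-5 - 1.1438e-8*I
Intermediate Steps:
Z(a) = √2*√a (Z(a) = √(2*a) = √2*√a)
1/((27374 + 11278) + Z(-146)) = 1/((27374 + 11278) + √2*√(-146)) = 1/(38652 + √2*(I*√146)) = 1/(38652 + 2*I*√73)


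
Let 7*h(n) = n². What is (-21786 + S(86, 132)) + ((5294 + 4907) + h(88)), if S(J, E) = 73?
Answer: -72840/7 ≈ -10406.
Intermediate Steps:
h(n) = n²/7
(-21786 + S(86, 132)) + ((5294 + 4907) + h(88)) = (-21786 + 73) + ((5294 + 4907) + (⅐)*88²) = -21713 + (10201 + (⅐)*7744) = -21713 + (10201 + 7744/7) = -21713 + 79151/7 = -72840/7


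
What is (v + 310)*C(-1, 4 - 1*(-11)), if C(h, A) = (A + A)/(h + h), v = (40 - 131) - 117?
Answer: -1530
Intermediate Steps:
v = -208 (v = -91 - 117 = -208)
C(h, A) = A/h (C(h, A) = (2*A)/((2*h)) = (2*A)*(1/(2*h)) = A/h)
(v + 310)*C(-1, 4 - 1*(-11)) = (-208 + 310)*((4 - 1*(-11))/(-1)) = 102*((4 + 11)*(-1)) = 102*(15*(-1)) = 102*(-15) = -1530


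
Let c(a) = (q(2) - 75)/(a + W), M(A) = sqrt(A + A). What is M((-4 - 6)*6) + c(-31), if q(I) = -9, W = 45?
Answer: -6 + 2*I*sqrt(30) ≈ -6.0 + 10.954*I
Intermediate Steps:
M(A) = sqrt(2)*sqrt(A) (M(A) = sqrt(2*A) = sqrt(2)*sqrt(A))
c(a) = -84/(45 + a) (c(a) = (-9 - 75)/(a + 45) = -84/(45 + a))
M((-4 - 6)*6) + c(-31) = sqrt(2)*sqrt((-4 - 6)*6) - 84/(45 - 31) = sqrt(2)*sqrt(-10*6) - 84/14 = sqrt(2)*sqrt(-60) - 84*1/14 = sqrt(2)*(2*I*sqrt(15)) - 6 = 2*I*sqrt(30) - 6 = -6 + 2*I*sqrt(30)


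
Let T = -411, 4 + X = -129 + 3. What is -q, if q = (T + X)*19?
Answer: 10279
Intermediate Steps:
X = -130 (X = -4 + (-129 + 3) = -4 - 126 = -130)
q = -10279 (q = (-411 - 130)*19 = -541*19 = -10279)
-q = -1*(-10279) = 10279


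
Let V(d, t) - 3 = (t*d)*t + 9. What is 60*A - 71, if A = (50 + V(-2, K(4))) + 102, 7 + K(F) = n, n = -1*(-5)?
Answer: 9289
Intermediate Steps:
n = 5
K(F) = -2 (K(F) = -7 + 5 = -2)
V(d, t) = 12 + d*t² (V(d, t) = 3 + ((t*d)*t + 9) = 3 + ((d*t)*t + 9) = 3 + (d*t² + 9) = 3 + (9 + d*t²) = 12 + d*t²)
A = 156 (A = (50 + (12 - 2*(-2)²)) + 102 = (50 + (12 - 2*4)) + 102 = (50 + (12 - 8)) + 102 = (50 + 4) + 102 = 54 + 102 = 156)
60*A - 71 = 60*156 - 71 = 9360 - 71 = 9289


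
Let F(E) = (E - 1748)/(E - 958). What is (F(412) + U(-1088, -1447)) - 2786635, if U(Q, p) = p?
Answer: -761145718/273 ≈ -2.7881e+6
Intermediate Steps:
F(E) = (-1748 + E)/(-958 + E)
(F(412) + U(-1088, -1447)) - 2786635 = ((-1748 + 412)/(-958 + 412) - 1447) - 2786635 = (-1336/(-546) - 1447) - 2786635 = (-1/546*(-1336) - 1447) - 2786635 = (668/273 - 1447) - 2786635 = -394363/273 - 2786635 = -761145718/273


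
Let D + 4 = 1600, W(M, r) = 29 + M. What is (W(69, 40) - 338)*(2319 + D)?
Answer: -939600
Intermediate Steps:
D = 1596 (D = -4 + 1600 = 1596)
(W(69, 40) - 338)*(2319 + D) = ((29 + 69) - 338)*(2319 + 1596) = (98 - 338)*3915 = -240*3915 = -939600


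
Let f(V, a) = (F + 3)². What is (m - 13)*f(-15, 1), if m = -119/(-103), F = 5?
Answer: -78080/103 ≈ -758.06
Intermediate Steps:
f(V, a) = 64 (f(V, a) = (5 + 3)² = 8² = 64)
m = 119/103 (m = -119*(-1/103) = 119/103 ≈ 1.1553)
(m - 13)*f(-15, 1) = (119/103 - 13)*64 = -1220/103*64 = -78080/103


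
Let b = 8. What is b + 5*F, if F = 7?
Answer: 43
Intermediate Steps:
b + 5*F = 8 + 5*7 = 8 + 35 = 43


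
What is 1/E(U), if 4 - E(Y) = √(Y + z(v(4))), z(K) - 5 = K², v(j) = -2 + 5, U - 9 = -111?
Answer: 1/26 + I*√22/52 ≈ 0.038462 + 0.0902*I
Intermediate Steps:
U = -102 (U = 9 - 111 = -102)
v(j) = 3
z(K) = 5 + K²
E(Y) = 4 - √(14 + Y) (E(Y) = 4 - √(Y + (5 + 3²)) = 4 - √(Y + (5 + 9)) = 4 - √(Y + 14) = 4 - √(14 + Y))
1/E(U) = 1/(4 - √(14 - 102)) = 1/(4 - √(-88)) = 1/(4 - 2*I*√22)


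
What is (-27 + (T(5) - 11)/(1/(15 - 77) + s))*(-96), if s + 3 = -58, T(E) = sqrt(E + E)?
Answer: 3246688/1261 + 1984*sqrt(10)/1261 ≈ 2579.7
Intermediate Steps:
T(E) = sqrt(2)*sqrt(E) (T(E) = sqrt(2*E) = sqrt(2)*sqrt(E))
s = -61 (s = -3 - 58 = -61)
(-27 + (T(5) - 11)/(1/(15 - 77) + s))*(-96) = (-27 + (sqrt(2)*sqrt(5) - 11)/(1/(15 - 77) - 61))*(-96) = (-27 + (sqrt(10) - 11)/(1/(-62) - 61))*(-96) = (-27 + (-11 + sqrt(10))/(-1/62 - 61))*(-96) = (-27 + (-11 + sqrt(10))/(-3783/62))*(-96) = (-27 + (-11 + sqrt(10))*(-62/3783))*(-96) = (-27 + (682/3783 - 62*sqrt(10)/3783))*(-96) = (-101459/3783 - 62*sqrt(10)/3783)*(-96) = 3246688/1261 + 1984*sqrt(10)/1261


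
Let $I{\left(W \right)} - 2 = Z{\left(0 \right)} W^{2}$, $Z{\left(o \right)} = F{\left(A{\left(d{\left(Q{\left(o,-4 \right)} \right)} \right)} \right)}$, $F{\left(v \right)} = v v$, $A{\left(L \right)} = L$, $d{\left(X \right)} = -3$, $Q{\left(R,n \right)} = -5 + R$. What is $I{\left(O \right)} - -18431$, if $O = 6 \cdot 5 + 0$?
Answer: $26533$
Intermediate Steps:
$O = 30$ ($O = 30 + 0 = 30$)
$F{\left(v \right)} = v^{2}$
$Z{\left(o \right)} = 9$ ($Z{\left(o \right)} = \left(-3\right)^{2} = 9$)
$I{\left(W \right)} = 2 + 9 W^{2}$
$I{\left(O \right)} - -18431 = \left(2 + 9 \cdot 30^{2}\right) - -18431 = \left(2 + 9 \cdot 900\right) + 18431 = \left(2 + 8100\right) + 18431 = 8102 + 18431 = 26533$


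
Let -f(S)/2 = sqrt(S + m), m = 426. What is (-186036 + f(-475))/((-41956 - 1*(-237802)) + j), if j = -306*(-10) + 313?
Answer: -186036/199219 - 14*I/199219 ≈ -0.93383 - 7.0274e-5*I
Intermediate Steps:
f(S) = -2*sqrt(426 + S) (f(S) = -2*sqrt(S + 426) = -2*sqrt(426 + S))
j = 3373 (j = 3060 + 313 = 3373)
(-186036 + f(-475))/((-41956 - 1*(-237802)) + j) = (-186036 - 2*sqrt(426 - 475))/((-41956 - 1*(-237802)) + 3373) = (-186036 - 14*I)/((-41956 + 237802) + 3373) = (-186036 - 14*I)/(195846 + 3373) = (-186036 - 14*I)/199219 = (-186036 - 14*I)*(1/199219) = -186036/199219 - 14*I/199219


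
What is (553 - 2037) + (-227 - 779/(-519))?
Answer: -887230/519 ≈ -1709.5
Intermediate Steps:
(553 - 2037) + (-227 - 779/(-519)) = -1484 + (-227 - 779*(-1/519)) = -1484 + (-227 + 779/519) = -1484 - 117034/519 = -887230/519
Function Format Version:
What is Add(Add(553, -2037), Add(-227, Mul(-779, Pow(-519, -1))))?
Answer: Rational(-887230, 519) ≈ -1709.5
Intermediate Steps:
Add(Add(553, -2037), Add(-227, Mul(-779, Pow(-519, -1)))) = Add(-1484, Add(-227, Mul(-779, Rational(-1, 519)))) = Add(-1484, Add(-227, Rational(779, 519))) = Add(-1484, Rational(-117034, 519)) = Rational(-887230, 519)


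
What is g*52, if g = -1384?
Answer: -71968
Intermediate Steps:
g*52 = -1384*52 = -71968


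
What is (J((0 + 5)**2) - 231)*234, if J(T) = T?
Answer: -48204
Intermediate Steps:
(J((0 + 5)**2) - 231)*234 = ((0 + 5)**2 - 231)*234 = (5**2 - 231)*234 = (25 - 231)*234 = -206*234 = -48204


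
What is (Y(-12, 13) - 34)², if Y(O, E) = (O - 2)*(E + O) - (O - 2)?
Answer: 1156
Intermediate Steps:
Y(O, E) = 2 - O + (-2 + O)*(E + O) (Y(O, E) = (-2 + O)*(E + O) - (-2 + O) = (-2 + O)*(E + O) + (2 - O) = 2 - O + (-2 + O)*(E + O))
(Y(-12, 13) - 34)² = ((2 + (-12)² - 3*(-12) - 2*13 + 13*(-12)) - 34)² = ((2 + 144 + 36 - 26 - 156) - 34)² = (0 - 34)² = (-34)² = 1156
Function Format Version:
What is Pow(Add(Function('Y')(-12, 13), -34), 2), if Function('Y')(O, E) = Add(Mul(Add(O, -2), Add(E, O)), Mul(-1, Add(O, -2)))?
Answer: 1156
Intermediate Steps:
Function('Y')(O, E) = Add(2, Mul(-1, O), Mul(Add(-2, O), Add(E, O))) (Function('Y')(O, E) = Add(Mul(Add(-2, O), Add(E, O)), Mul(-1, Add(-2, O))) = Add(Mul(Add(-2, O), Add(E, O)), Add(2, Mul(-1, O))) = Add(2, Mul(-1, O), Mul(Add(-2, O), Add(E, O))))
Pow(Add(Function('Y')(-12, 13), -34), 2) = Pow(Add(Add(2, Pow(-12, 2), Mul(-3, -12), Mul(-2, 13), Mul(13, -12)), -34), 2) = Pow(Add(Add(2, 144, 36, -26, -156), -34), 2) = Pow(Add(0, -34), 2) = Pow(-34, 2) = 1156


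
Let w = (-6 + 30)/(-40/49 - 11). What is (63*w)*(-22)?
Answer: 543312/193 ≈ 2815.1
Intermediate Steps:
w = -392/193 (w = 24/(-40*1/49 - 11) = 24/(-40/49 - 11) = 24/(-579/49) = 24*(-49/579) = -392/193 ≈ -2.0311)
(63*w)*(-22) = (63*(-392/193))*(-22) = -24696/193*(-22) = 543312/193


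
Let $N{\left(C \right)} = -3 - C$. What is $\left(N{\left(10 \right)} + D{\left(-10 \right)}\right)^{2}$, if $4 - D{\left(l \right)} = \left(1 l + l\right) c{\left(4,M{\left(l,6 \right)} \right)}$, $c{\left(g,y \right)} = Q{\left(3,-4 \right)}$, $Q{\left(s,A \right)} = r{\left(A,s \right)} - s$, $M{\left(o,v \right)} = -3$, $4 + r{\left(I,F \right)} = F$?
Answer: $7921$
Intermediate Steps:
$r{\left(I,F \right)} = -4 + F$
$Q{\left(s,A \right)} = -4$ ($Q{\left(s,A \right)} = \left(-4 + s\right) - s = -4$)
$c{\left(g,y \right)} = -4$
$D{\left(l \right)} = 4 + 8 l$ ($D{\left(l \right)} = 4 - \left(1 l + l\right) \left(-4\right) = 4 - \left(l + l\right) \left(-4\right) = 4 - 2 l \left(-4\right) = 4 - - 8 l = 4 + 8 l$)
$\left(N{\left(10 \right)} + D{\left(-10 \right)}\right)^{2} = \left(\left(-3 - 10\right) + \left(4 + 8 \left(-10\right)\right)\right)^{2} = \left(\left(-3 - 10\right) + \left(4 - 80\right)\right)^{2} = \left(-13 - 76\right)^{2} = \left(-89\right)^{2} = 7921$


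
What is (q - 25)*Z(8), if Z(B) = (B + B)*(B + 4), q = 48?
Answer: 4416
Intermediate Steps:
Z(B) = 2*B*(4 + B) (Z(B) = (2*B)*(4 + B) = 2*B*(4 + B))
(q - 25)*Z(8) = (48 - 25)*(2*8*(4 + 8)) = 23*(2*8*12) = 23*192 = 4416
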